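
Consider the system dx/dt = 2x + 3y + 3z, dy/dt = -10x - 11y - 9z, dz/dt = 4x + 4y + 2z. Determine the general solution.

x(t) = -K_2e^(-4t) + K_3e^(-t), y(t) = -K_1e^(-2t) + 4K_2e^(-4t) - K_3e^(-t), z(t) = K_1e^(-2t) - 2K_2e^(-4t)

Coefficient matrix A = [[2, 3, 3], [-10, -11, -9], [4, 4, 2]].
det(A - λI) = 0 gives eigenvalues λ = -2, -4, -1.
For λ=-2: eigenvector (0,-1,1).
For λ=-4: eigenvector (-1,4,-2).
For λ=-1: eigenvector (1,-1,0).
General solution: K_1e^(-2t)(0,-1,1) + K_2e^(-4t)(-1,4,-2) + K_3e^(-t)(1,-1,0).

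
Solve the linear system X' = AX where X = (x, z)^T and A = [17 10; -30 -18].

Coefficient matrix A = [[17, 10], [-30, -18]].
Characteristic polynomial det(A - λI) = λ^2 + λ - 6 = 0.
Eigenvalues λ = -3, 2.
For λ=-3: (A-λI) row 1 is [20, 10], so an eigenvector is (1, -2).
For λ=2: (A-λI) row 1 is [15, 10], so an eigenvector is (-2, 3).
General solution: c_1e^(-3t)(1,-2) + c_2e^(2t)(-2,3).

x(t) = c_1e^(-3t) - 2c_2e^(2t), z(t) = -2c_1e^(-3t) + 3c_2e^(2t)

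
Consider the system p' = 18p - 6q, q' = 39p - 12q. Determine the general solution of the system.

Coefficient matrix A = [[18, -6], [39, -12]].
Characteristic polynomial det(A - λI) = λ^2 - 6λ + 18 = 0.
Eigenvalues λ = 3 ± 3i (complex conjugate pair).
For λ=3+3i: an eigenvector is (-1,-2) - i(-1,-3) = (-1 + i, -2 + 3i).
A real fundamental pair from Re and Im of e^((3+3i)t)v: X_1 = e^(3t)(cos(3t)·(-1,-2) + sin(3t)·(-1,-3)), X_2 = e^(3t)(sin(3t)·(-1,-2) - cos(3t)·(-1,-3)).
General solution: K_1X_1 + K_2X_2.

p(t) = -K_1e^(3t)sin(3t) - K_1e^(3t)cos(3t) - K_2e^(3t)sin(3t) + K_2e^(3t)cos(3t), q(t) = -3K_1e^(3t)sin(3t) - 2K_1e^(3t)cos(3t) - 2K_2e^(3t)sin(3t) + 3K_2e^(3t)cos(3t)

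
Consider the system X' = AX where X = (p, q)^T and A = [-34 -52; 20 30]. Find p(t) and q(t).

Coefficient matrix A = [[-34, -52], [20, 30]].
Characteristic polynomial det(A - λI) = λ^2 + 4λ + 20 = 0.
Eigenvalues λ = -2 ± 4i (complex conjugate pair).
For λ=-2+4i: an eigenvector is (3,-2) - i(2,-1) = (3 - 2i, -2 + i).
A real fundamental pair from Re and Im of e^((-2+4i)t)v: X_1 = e^(-2t)(cos(4t)·(3,-2) + sin(4t)·(2,-1)), X_2 = e^(-2t)(sin(4t)·(3,-2) - cos(4t)·(2,-1)).
General solution: C_1X_1 + C_2X_2.

p(t) = 2C_1e^(-2t)sin(4t) + 3C_1e^(-2t)cos(4t) + 3C_2e^(-2t)sin(4t) - 2C_2e^(-2t)cos(4t), q(t) = -C_1e^(-2t)sin(4t) - 2C_1e^(-2t)cos(4t) - 2C_2e^(-2t)sin(4t) + C_2e^(-2t)cos(4t)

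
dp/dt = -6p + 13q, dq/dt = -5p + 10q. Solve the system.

p(t) = -2K_1e^(2t)sin(t) - 3K_1e^(2t)cos(t) - 3K_2e^(2t)sin(t) + 2K_2e^(2t)cos(t), q(t) = -K_1e^(2t)sin(t) - 2K_1e^(2t)cos(t) - 2K_2e^(2t)sin(t) + K_2e^(2t)cos(t)

Coefficient matrix A = [[-6, 13], [-5, 10]].
Characteristic polynomial det(A - λI) = λ^2 - 4λ + 5 = 0.
Eigenvalues λ = 2 ± i (complex conjugate pair).
For λ=2+i: an eigenvector is (-3,-2) - i(-2,-1) = (-3 + 2i, -2 + i).
A real fundamental pair from Re and Im of e^((2+i)t)v: X_1 = e^(2t)(cos(t)·(-3,-2) + sin(t)·(-2,-1)), X_2 = e^(2t)(sin(t)·(-3,-2) - cos(t)·(-2,-1)).
General solution: K_1X_1 + K_2X_2.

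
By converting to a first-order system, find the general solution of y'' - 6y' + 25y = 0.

Let x_1 = y, x_2 = y'. Then x_1' = x_2 and x_2' = -25x_1 + 6x_2.
A = [[0,1],[-25,6]]; det(A-λI) = λ^2 - 6λ + 25.
Eigenvalues λ = 3 ± 4i.

y(t) = c_1e^(3t)cos(4t) + c_2e^(3t)sin(4t)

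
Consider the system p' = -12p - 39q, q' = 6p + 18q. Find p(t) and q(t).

p(t) = -3c_1e^(3t)sin(3t) - 2c_1e^(3t)cos(3t) - 2c_2e^(3t)sin(3t) + 3c_2e^(3t)cos(3t), q(t) = c_1e^(3t)sin(3t) + c_1e^(3t)cos(3t) + c_2e^(3t)sin(3t) - c_2e^(3t)cos(3t)

Coefficient matrix A = [[-12, -39], [6, 18]].
Characteristic polynomial det(A - λI) = λ^2 - 6λ + 18 = 0.
Eigenvalues λ = 3 ± 3i (complex conjugate pair).
For λ=3+3i: an eigenvector is (-2,1) - i(-3,1) = (-2 + 3i, 1 - i).
A real fundamental pair from Re and Im of e^((3+3i)t)v: X_1 = e^(3t)(cos(3t)·(-2,1) + sin(3t)·(-3,1)), X_2 = e^(3t)(sin(3t)·(-2,1) - cos(3t)·(-3,1)).
General solution: c_1X_1 + c_2X_2.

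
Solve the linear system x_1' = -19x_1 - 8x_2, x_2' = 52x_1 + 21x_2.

Coefficient matrix A = [[-19, -8], [52, 21]].
Characteristic polynomial det(A - λI) = λ^2 - 2λ + 17 = 0.
Eigenvalues λ = 1 ± 4i (complex conjugate pair).
For λ=1+4i: an eigenvector is (1,-3) - i(1,-2) = (1 - i, -3 + 2i).
A real fundamental pair from Re and Im of e^((1+4i)t)v: X_1 = e^(t)(cos(4t)·(1,-3) + sin(4t)·(1,-2)), X_2 = e^(t)(sin(4t)·(1,-3) - cos(4t)·(1,-2)).
General solution: C_1X_1 + C_2X_2.

x_1(t) = C_1e^(t)sin(4t) + C_1e^(t)cos(4t) + C_2e^(t)sin(4t) - C_2e^(t)cos(4t), x_2(t) = -2C_1e^(t)sin(4t) - 3C_1e^(t)cos(4t) - 3C_2e^(t)sin(4t) + 2C_2e^(t)cos(4t)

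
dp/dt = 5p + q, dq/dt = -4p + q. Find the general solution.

Coefficient matrix A = [[5, 1], [-4, 1]].
Characteristic polynomial det(A - λI) = λ^2 - 6λ + 9 = 0.
Single eigenvalue λ = 3 with algebraic multiplicity 2.
Eigenvector v = (1,-2); generalized eigenvector w with (A-λI)w=v is (1,-1).
General solution: e^(3t)[c_1·v + c_2·(t·v + w)].

p(t) = c_1e^(3t) + c_2te^(3t) + c_2e^(3t), q(t) = -2c_1e^(3t) - 2c_2te^(3t) - c_2e^(3t)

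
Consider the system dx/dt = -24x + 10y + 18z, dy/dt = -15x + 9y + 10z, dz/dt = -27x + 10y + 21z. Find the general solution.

x(t) = -C_1e^(4t) + 2C_2e^(-t) + 2C_3e^(3t), y(t) = -C_1e^(4t) + C_2e^(-t), z(t) = -C_1e^(4t) + 2C_2e^(-t) + 3C_3e^(3t)

Coefficient matrix A = [[-24, 10, 18], [-15, 9, 10], [-27, 10, 21]].
det(A - λI) = 0 gives eigenvalues λ = 4, -1, 3.
For λ=4: eigenvector (-1,-1,-1).
For λ=-1: eigenvector (2,1,2).
For λ=3: eigenvector (2,0,3).
General solution: C_1e^(4t)(-1,-1,-1) + C_2e^(-t)(2,1,2) + C_3e^(3t)(2,0,3).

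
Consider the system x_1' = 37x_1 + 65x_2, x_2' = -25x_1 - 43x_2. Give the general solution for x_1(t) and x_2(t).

x_1(t) = 3c_1e^(-3t)sin(5t) + 2c_1e^(-3t)cos(5t) + 2c_2e^(-3t)sin(5t) - 3c_2e^(-3t)cos(5t), x_2(t) = -2c_1e^(-3t)sin(5t) - c_1e^(-3t)cos(5t) - c_2e^(-3t)sin(5t) + 2c_2e^(-3t)cos(5t)

Coefficient matrix A = [[37, 65], [-25, -43]].
Characteristic polynomial det(A - λI) = λ^2 + 6λ + 34 = 0.
Eigenvalues λ = -3 ± 5i (complex conjugate pair).
For λ=-3+5i: an eigenvector is (2,-1) - i(3,-2) = (2 - 3i, -1 + 2i).
A real fundamental pair from Re and Im of e^((-3+5i)t)v: X_1 = e^(-3t)(cos(5t)·(2,-1) + sin(5t)·(3,-2)), X_2 = e^(-3t)(sin(5t)·(2,-1) - cos(5t)·(3,-2)).
General solution: c_1X_1 + c_2X_2.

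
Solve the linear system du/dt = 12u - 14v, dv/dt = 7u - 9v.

Coefficient matrix A = [[12, -14], [7, -9]].
Characteristic polynomial det(A - λI) = λ^2 - 3λ - 10 = 0.
Eigenvalues λ = 5, -2.
For λ=5: (A-λI) row 1 is [7, -14], so an eigenvector is (2, 1).
For λ=-2: (A-λI) row 1 is [14, -14], so an eigenvector is (-1, -1).
General solution: c_1e^(5t)(2,1) + c_2e^(-2t)(-1,-1).

u(t) = 2c_1e^(5t) - c_2e^(-2t), v(t) = c_1e^(5t) - c_2e^(-2t)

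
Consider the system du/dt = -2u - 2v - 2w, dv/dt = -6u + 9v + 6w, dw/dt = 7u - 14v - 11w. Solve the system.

u(t) = 2C_1e^(-3t) + C_3e^(-4t), v(t) = C_1e^(-3t) - C_2e^(3t), w(t) = C_2e^(3t) + C_3e^(-4t)

Coefficient matrix A = [[-2, -2, -2], [-6, 9, 6], [7, -14, -11]].
det(A - λI) = 0 gives eigenvalues λ = -3, 3, -4.
For λ=-3: eigenvector (2,1,0).
For λ=3: eigenvector (0,-1,1).
For λ=-4: eigenvector (1,0,1).
General solution: C_1e^(-3t)(2,1,0) + C_2e^(3t)(0,-1,1) + C_3e^(-4t)(1,0,1).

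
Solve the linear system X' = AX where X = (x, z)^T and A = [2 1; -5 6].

x(t) = K_1e^(4t)sin(t) - K_2e^(4t)cos(t), z(t) = 2K_1e^(4t)sin(t) + K_1e^(4t)cos(t) + K_2e^(4t)sin(t) - 2K_2e^(4t)cos(t)

Coefficient matrix A = [[2, 1], [-5, 6]].
Characteristic polynomial det(A - λI) = λ^2 - 8λ + 17 = 0.
Eigenvalues λ = 4 ± i (complex conjugate pair).
For λ=4+i: an eigenvector is (0,1) - i(1,2) = (0 - i, 1 - 2i).
A real fundamental pair from Re and Im of e^((4+i)t)v: X_1 = e^(4t)(cos(t)·(0,1) + sin(t)·(1,2)), X_2 = e^(4t)(sin(t)·(0,1) - cos(t)·(1,2)).
General solution: K_1X_1 + K_2X_2.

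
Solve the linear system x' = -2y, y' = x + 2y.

x(t) = -C_1e^(t)sin(t) - C_1e^(t)cos(t) - C_2e^(t)sin(t) + C_2e^(t)cos(t), y(t) = C_1e^(t)cos(t) + C_2e^(t)sin(t)

Coefficient matrix A = [[0, -2], [1, 2]].
Characteristic polynomial det(A - λI) = λ^2 - 2λ + 2 = 0.
Eigenvalues λ = 1 ± i (complex conjugate pair).
For λ=1+i: an eigenvector is (-1,1) - i(-1,0) = (-1 + i, 1).
A real fundamental pair from Re and Im of e^((1+i)t)v: X_1 = e^(t)(cos(t)·(-1,1) + sin(t)·(-1,0)), X_2 = e^(t)(sin(t)·(-1,1) - cos(t)·(-1,0)).
General solution: C_1X_1 + C_2X_2.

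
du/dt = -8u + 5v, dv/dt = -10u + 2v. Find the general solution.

u(t) = -C_1e^(-3t)cos(5t) - C_2e^(-3t)sin(5t), v(t) = C_1e^(-3t)sin(5t) - C_1e^(-3t)cos(5t) - C_2e^(-3t)sin(5t) - C_2e^(-3t)cos(5t)

Coefficient matrix A = [[-8, 5], [-10, 2]].
Characteristic polynomial det(A - λI) = λ^2 + 6λ + 34 = 0.
Eigenvalues λ = -3 ± 5i (complex conjugate pair).
For λ=-3+5i: an eigenvector is (-1,-1) - i(0,1) = (-1, -1 - i).
A real fundamental pair from Re and Im of e^((-3+5i)t)v: X_1 = e^(-3t)(cos(5t)·(-1,-1) + sin(5t)·(0,1)), X_2 = e^(-3t)(sin(5t)·(-1,-1) - cos(5t)·(0,1)).
General solution: C_1X_1 + C_2X_2.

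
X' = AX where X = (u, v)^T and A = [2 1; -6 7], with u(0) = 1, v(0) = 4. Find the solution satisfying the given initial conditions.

Coefficient matrix A = [[2, 1], [-6, 7]].
Characteristic polynomial det(A - λI) = λ^2 - 9λ + 20 = 0.
Eigenvalues λ = 5, 4.
For λ=5: (A-λI) row 1 is [-3, 1], so an eigenvector is (1, 3).
For λ=4: (A-λI) row 1 is [-2, 1], so an eigenvector is (-1, -2).
General solution: K_1e^(5t)(1,3) + K_2e^(4t)(-1,-2).
Applying u(0)=1, v(0)=4 gives K_1=2, K_2=1.

u(t) = 2e^(5t) - e^(4t), v(t) = 6e^(5t) - 2e^(4t)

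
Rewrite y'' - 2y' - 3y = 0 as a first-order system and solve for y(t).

Let x_1 = y, x_2 = y'. Then x_1' = x_2 and x_2' = 3x_1 + 2x_2.
A = [[0,1],[3,2]]; det(A-λI) = λ^2 - 2λ - 3.
Eigenvalues λ = 3, -1 with eigenvectors (1,3), (1,-1).

y(t) = K_1e^(3t) + K_2e^(-t)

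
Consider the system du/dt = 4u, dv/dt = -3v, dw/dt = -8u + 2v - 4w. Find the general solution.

u(t) = C_1e^(4t), v(t) = C_2e^(-3t), w(t) = -C_1e^(4t) + 2C_2e^(-3t) + C_3e^(-4t)

Coefficient matrix A = [[4, 0, 0], [0, -3, 0], [-8, 2, -4]].
det(A - λI) = 0 gives eigenvalues λ = 4, -3, -4.
For λ=4: eigenvector (1,0,-1).
For λ=-3: eigenvector (0,1,2).
For λ=-4: eigenvector (0,0,1).
General solution: C_1e^(4t)(1,0,-1) + C_2e^(-3t)(0,1,2) + C_3e^(-4t)(0,0,1).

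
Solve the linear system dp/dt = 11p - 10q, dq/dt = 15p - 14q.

p(t) = -C_1e^(t) + 2C_2e^(-4t), q(t) = -C_1e^(t) + 3C_2e^(-4t)

Coefficient matrix A = [[11, -10], [15, -14]].
Characteristic polynomial det(A - λI) = λ^2 + 3λ - 4 = 0.
Eigenvalues λ = 1, -4.
For λ=1: (A-λI) row 1 is [10, -10], so an eigenvector is (-1, -1).
For λ=-4: (A-λI) row 1 is [15, -10], so an eigenvector is (2, 3).
General solution: C_1e^(t)(-1,-1) + C_2e^(-4t)(2,3).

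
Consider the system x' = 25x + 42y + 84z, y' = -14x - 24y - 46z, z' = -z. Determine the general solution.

x(t) = 2K_1e^(4t) - 3K_2e^(-3t), y(t) = -K_1e^(4t) + 2K_2e^(-3t) - 2K_3e^(-t), z(t) = K_3e^(-t)

Coefficient matrix A = [[25, 42, 84], [-14, -24, -46], [0, 0, -1]].
det(A - λI) = 0 gives eigenvalues λ = 4, -3, -1.
For λ=4: eigenvector (2,-1,0).
For λ=-3: eigenvector (-3,2,0).
For λ=-1: eigenvector (0,-2,1).
General solution: K_1e^(4t)(2,-1,0) + K_2e^(-3t)(-3,2,0) + K_3e^(-t)(0,-2,1).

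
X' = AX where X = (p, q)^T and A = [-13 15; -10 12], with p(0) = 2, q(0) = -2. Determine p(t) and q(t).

Coefficient matrix A = [[-13, 15], [-10, 12]].
Characteristic polynomial det(A - λI) = λ^2 + λ - 6 = 0.
Eigenvalues λ = -3, 2.
For λ=-3: (A-λI) row 1 is [-10, 15], so an eigenvector is (3, 2).
For λ=2: (A-λI) row 1 is [-15, 15], so an eigenvector is (-1, -1).
General solution: c_1e^(-3t)(3,2) + c_2e^(2t)(-1,-1).
Applying p(0)=2, q(0)=-2 gives c_1=4, c_2=10.

p(t) = -10e^(2t) + 12e^(-3t), q(t) = -10e^(2t) + 8e^(-3t)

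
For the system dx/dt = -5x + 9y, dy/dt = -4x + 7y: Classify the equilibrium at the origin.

A = [[-5,9],[-4,7]]; det(A-λI) = λ^2 - 2λ + 1.
repeated λ = 1 with a single eigenvector.

unstable improper node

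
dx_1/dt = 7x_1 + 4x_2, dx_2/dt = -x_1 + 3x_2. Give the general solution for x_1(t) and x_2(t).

x_1(t) = -2c_1e^(5t) - 2c_2te^(5t) - c_2e^(5t), x_2(t) = c_1e^(5t) + c_2te^(5t)

Coefficient matrix A = [[7, 4], [-1, 3]].
Characteristic polynomial det(A - λI) = λ^2 - 10λ + 25 = 0.
Single eigenvalue λ = 5 with algebraic multiplicity 2.
Eigenvector v = (-2,1); generalized eigenvector w with (A-λI)w=v is (-1,0).
General solution: e^(5t)[c_1·v + c_2·(t·v + w)].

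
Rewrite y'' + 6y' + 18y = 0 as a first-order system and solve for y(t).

Let x_1 = y, x_2 = y'. Then x_1' = x_2 and x_2' = -18x_1 - 6x_2.
A = [[0,1],[-18,-6]]; det(A-λI) = λ^2 + 6λ + 18.
Eigenvalues λ = -3 ± 3i.

y(t) = c_1e^(-3t)cos(3t) + c_2e^(-3t)sin(3t)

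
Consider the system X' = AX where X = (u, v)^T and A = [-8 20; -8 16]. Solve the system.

u(t) = C_1e^(4t)sin(4t) - 2C_1e^(4t)cos(4t) - 2C_2e^(4t)sin(4t) - C_2e^(4t)cos(4t), v(t) = C_1e^(4t)sin(4t) - C_1e^(4t)cos(4t) - C_2e^(4t)sin(4t) - C_2e^(4t)cos(4t)

Coefficient matrix A = [[-8, 20], [-8, 16]].
Characteristic polynomial det(A - λI) = λ^2 - 8λ + 32 = 0.
Eigenvalues λ = 4 ± 4i (complex conjugate pair).
For λ=4+4i: an eigenvector is (-2,-1) - i(1,1) = (-2 - i, -1 - i).
A real fundamental pair from Re and Im of e^((4+4i)t)v: X_1 = e^(4t)(cos(4t)·(-2,-1) + sin(4t)·(1,1)), X_2 = e^(4t)(sin(4t)·(-2,-1) - cos(4t)·(1,1)).
General solution: C_1X_1 + C_2X_2.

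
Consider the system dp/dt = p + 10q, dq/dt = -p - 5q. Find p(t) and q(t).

p(t) = 3K_1e^(-2t)sin(t) + K_1e^(-2t)cos(t) + K_2e^(-2t)sin(t) - 3K_2e^(-2t)cos(t), q(t) = -K_1e^(-2t)sin(t) + K_2e^(-2t)cos(t)

Coefficient matrix A = [[1, 10], [-1, -5]].
Characteristic polynomial det(A - λI) = λ^2 + 4λ + 5 = 0.
Eigenvalues λ = -2 ± i (complex conjugate pair).
For λ=-2+i: an eigenvector is (1,0) - i(3,-1) = (1 - 3i, 0 + i).
A real fundamental pair from Re and Im of e^((-2+i)t)v: X_1 = e^(-2t)(cos(t)·(1,0) + sin(t)·(3,-1)), X_2 = e^(-2t)(sin(t)·(1,0) - cos(t)·(3,-1)).
General solution: K_1X_1 + K_2X_2.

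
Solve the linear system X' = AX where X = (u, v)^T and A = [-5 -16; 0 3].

Coefficient matrix A = [[-5, -16], [0, 3]].
Characteristic polynomial det(A - λI) = λ^2 + 2λ - 15 = 0.
Eigenvalues λ = 3, -5.
For λ=3: (A-λI) row 1 is [-8, -16], so an eigenvector is (2, -1).
For λ=-5: (A-λI) row 1 is [0, -16], so an eigenvector is (1, 0).
General solution: K_1e^(3t)(2,-1) + K_2e^(-5t)(1,0).

u(t) = 2K_1e^(3t) + K_2e^(-5t), v(t) = -K_1e^(3t)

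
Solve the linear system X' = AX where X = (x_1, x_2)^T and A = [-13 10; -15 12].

x_1(t) = 2K_1e^(2t) + K_2e^(-3t), x_2(t) = 3K_1e^(2t) + K_2e^(-3t)

Coefficient matrix A = [[-13, 10], [-15, 12]].
Characteristic polynomial det(A - λI) = λ^2 + λ - 6 = 0.
Eigenvalues λ = 2, -3.
For λ=2: (A-λI) row 1 is [-15, 10], so an eigenvector is (2, 3).
For λ=-3: (A-λI) row 1 is [-10, 10], so an eigenvector is (1, 1).
General solution: K_1e^(2t)(2,3) + K_2e^(-3t)(1,1).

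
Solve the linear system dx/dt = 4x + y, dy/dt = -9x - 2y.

Coefficient matrix A = [[4, 1], [-9, -2]].
Characteristic polynomial det(A - λI) = λ^2 - 2λ + 1 = 0.
Single eigenvalue λ = 1 with algebraic multiplicity 2.
Eigenvector v = (-1,3); generalized eigenvector w with (A-λI)w=v is (-1,2).
General solution: e^(t)[K_1·v + K_2·(t·v + w)].

x(t) = -K_1e^(t) - K_2te^(t) - K_2e^(t), y(t) = 3K_1e^(t) + 3K_2te^(t) + 2K_2e^(t)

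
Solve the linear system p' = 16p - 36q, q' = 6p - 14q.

p(t) = 2c_1e^(-2t) + 3c_2e^(4t), q(t) = c_1e^(-2t) + c_2e^(4t)

Coefficient matrix A = [[16, -36], [6, -14]].
Characteristic polynomial det(A - λI) = λ^2 - 2λ - 8 = 0.
Eigenvalues λ = -2, 4.
For λ=-2: (A-λI) row 1 is [18, -36], so an eigenvector is (2, 1).
For λ=4: (A-λI) row 1 is [12, -36], so an eigenvector is (3, 1).
General solution: c_1e^(-2t)(2,1) + c_2e^(4t)(3,1).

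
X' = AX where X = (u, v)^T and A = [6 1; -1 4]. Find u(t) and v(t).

u(t) = -C_1e^(5t) - C_2te^(5t), v(t) = C_1e^(5t) + C_2te^(5t) - C_2e^(5t)

Coefficient matrix A = [[6, 1], [-1, 4]].
Characteristic polynomial det(A - λI) = λ^2 - 10λ + 25 = 0.
Single eigenvalue λ = 5 with algebraic multiplicity 2.
Eigenvector v = (-1,1); generalized eigenvector w with (A-λI)w=v is (0,-1).
General solution: e^(5t)[C_1·v + C_2·(t·v + w)].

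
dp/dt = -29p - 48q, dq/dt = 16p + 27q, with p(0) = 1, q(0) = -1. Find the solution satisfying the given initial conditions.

p(t) = 3e^(3t) - 2e^(-5t), q(t) = -2e^(3t) + e^(-5t)

Coefficient matrix A = [[-29, -48], [16, 27]].
Characteristic polynomial det(A - λI) = λ^2 + 2λ - 15 = 0.
Eigenvalues λ = -5, 3.
For λ=-5: (A-λI) row 1 is [-24, -48], so an eigenvector is (2, -1).
For λ=3: (A-λI) row 1 is [-32, -48], so an eigenvector is (3, -2).
General solution: K_1e^(-5t)(2,-1) + K_2e^(3t)(3,-2).
Applying p(0)=1, q(0)=-1 gives K_1=-1, K_2=1.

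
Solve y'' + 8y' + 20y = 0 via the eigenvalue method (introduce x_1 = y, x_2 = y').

y(t) = c_1e^(-4t)cos(2t) + c_2e^(-4t)sin(2t)

Let x_1 = y, x_2 = y'. Then x_1' = x_2 and x_2' = -20x_1 - 8x_2.
A = [[0,1],[-20,-8]]; det(A-λI) = λ^2 + 8λ + 20.
Eigenvalues λ = -4 ± 2i.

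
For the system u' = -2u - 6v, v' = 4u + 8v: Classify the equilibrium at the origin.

A = [[-2,-6],[4,8]]; det(A-λI) = λ^2 - 6λ + 8.
λ = 2, 4: both positive.

unstable node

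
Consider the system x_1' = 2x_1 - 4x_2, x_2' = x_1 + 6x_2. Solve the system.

x_1(t) = -2C_1e^(4t) - 2C_2te^(4t) + 3C_2e^(4t), x_2(t) = C_1e^(4t) + C_2te^(4t) - C_2e^(4t)

Coefficient matrix A = [[2, -4], [1, 6]].
Characteristic polynomial det(A - λI) = λ^2 - 8λ + 16 = 0.
Single eigenvalue λ = 4 with algebraic multiplicity 2.
Eigenvector v = (-2,1); generalized eigenvector w with (A-λI)w=v is (3,-1).
General solution: e^(4t)[C_1·v + C_2·(t·v + w)].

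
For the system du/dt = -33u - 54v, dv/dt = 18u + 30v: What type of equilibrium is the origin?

A = [[-33,-54],[18,30]]; det(A-λI) = λ^2 + 3λ - 18.
λ = 3, -6: opposite signs.

saddle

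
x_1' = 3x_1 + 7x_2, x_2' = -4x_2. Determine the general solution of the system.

Coefficient matrix A = [[3, 7], [0, -4]].
Characteristic polynomial det(A - λI) = λ^2 + λ - 12 = 0.
Eigenvalues λ = 3, -4.
For λ=3: (A-λI) row 1 is [0, 7], so an eigenvector is (1, 0).
For λ=-4: (A-λI) row 1 is [7, 7], so an eigenvector is (-1, 1).
General solution: C_1e^(3t)(1,0) + C_2e^(-4t)(-1,1).

x_1(t) = C_1e^(3t) - C_2e^(-4t), x_2(t) = C_2e^(-4t)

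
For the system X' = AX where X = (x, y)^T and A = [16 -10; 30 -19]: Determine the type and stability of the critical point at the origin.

saddle

A = [[16,-10],[30,-19]]; det(A-λI) = λ^2 + 3λ - 4.
λ = 1, -4: opposite signs.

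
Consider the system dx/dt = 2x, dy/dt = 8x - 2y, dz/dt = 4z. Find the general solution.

x(t) = c_1e^(2t), y(t) = 2c_1e^(2t) + c_2e^(-2t), z(t) = c_3e^(4t)

Coefficient matrix A = [[2, 0, 0], [8, -2, 0], [0, 0, 4]].
det(A - λI) = 0 gives eigenvalues λ = 2, -2, 4.
For λ=2: eigenvector (1,2,0).
For λ=-2: eigenvector (0,1,0).
For λ=4: eigenvector (0,0,1).
General solution: c_1e^(2t)(1,2,0) + c_2e^(-2t)(0,1,0) + c_3e^(4t)(0,0,1).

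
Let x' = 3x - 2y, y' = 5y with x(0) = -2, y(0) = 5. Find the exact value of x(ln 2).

A = [[3,-2],[0,5]]; eigenvalues λ = 3, 5.
Eigenvectors: (-1,0) for λ=3, (-1,1) for λ=5.
From the initial condition, c_1 = -3, c_2 = 5.
x(ln 2) = (-3)(2^3)(-1) + (5)(2^5)(-1) = -136.

-136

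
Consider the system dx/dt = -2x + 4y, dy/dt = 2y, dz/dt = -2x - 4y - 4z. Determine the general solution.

x(t) = c_1e^(-2t) + c_2e^(2t), y(t) = c_2e^(2t), z(t) = -c_1e^(-2t) - c_2e^(2t) + c_3e^(-4t)

Coefficient matrix A = [[-2, 4, 0], [0, 2, 0], [-2, -4, -4]].
det(A - λI) = 0 gives eigenvalues λ = -2, 2, -4.
For λ=-2: eigenvector (1,0,-1).
For λ=2: eigenvector (1,1,-1).
For λ=-4: eigenvector (0,0,1).
General solution: c_1e^(-2t)(1,0,-1) + c_2e^(2t)(1,1,-1) + c_3e^(-4t)(0,0,1).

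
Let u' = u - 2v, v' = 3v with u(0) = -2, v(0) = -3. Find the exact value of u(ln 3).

A = [[1,-2],[0,3]]; eigenvalues λ = 1, 3.
Eigenvectors: (-1,0) for λ=1, (1,-1) for λ=3.
From the initial condition, c_1 = 5, c_2 = 3.
u(ln 3) = (5)(3^1)(-1) + (3)(3^3)(1) = 66.

66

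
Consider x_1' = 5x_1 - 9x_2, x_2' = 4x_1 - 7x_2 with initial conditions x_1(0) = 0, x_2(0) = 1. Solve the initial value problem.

x_1(t) = -9te^(-t), x_2(t) = -6te^(-t) + e^(-t)

Coefficient matrix A = [[5, -9], [4, -7]].
Characteristic polynomial det(A - λI) = λ^2 + 2λ + 1 = 0.
Single eigenvalue λ = -1 with algebraic multiplicity 2.
Eigenvector v = (-3,-2); generalized eigenvector w with (A-λI)w=v is (1,1).
General solution: e^(-t)[c_1·v + c_2·(t·v + w)].
Applying x_1(0)=0, x_2(0)=1 gives c_1=1, c_2=3.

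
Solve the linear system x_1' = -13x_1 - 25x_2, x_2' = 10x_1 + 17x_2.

Coefficient matrix A = [[-13, -25], [10, 17]].
Characteristic polynomial det(A - λI) = λ^2 - 4λ + 29 = 0.
Eigenvalues λ = 2 ± 5i (complex conjugate pair).
For λ=2+5i: an eigenvector is (-2,1) - i(1,-1) = (-2 - i, 1 + i).
A real fundamental pair from Re and Im of e^((2+5i)t)v: X_1 = e^(2t)(cos(5t)·(-2,1) + sin(5t)·(1,-1)), X_2 = e^(2t)(sin(5t)·(-2,1) - cos(5t)·(1,-1)).
General solution: K_1X_1 + K_2X_2.

x_1(t) = K_1e^(2t)sin(5t) - 2K_1e^(2t)cos(5t) - 2K_2e^(2t)sin(5t) - K_2e^(2t)cos(5t), x_2(t) = -K_1e^(2t)sin(5t) + K_1e^(2t)cos(5t) + K_2e^(2t)sin(5t) + K_2e^(2t)cos(5t)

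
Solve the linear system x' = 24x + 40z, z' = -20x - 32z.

x(t) = -3K_1e^(-4t)sin(4t) + K_1e^(-4t)cos(4t) + K_2e^(-4t)sin(4t) + 3K_2e^(-4t)cos(4t), z(t) = 2K_1e^(-4t)sin(4t) - K_1e^(-4t)cos(4t) - K_2e^(-4t)sin(4t) - 2K_2e^(-4t)cos(4t)

Coefficient matrix A = [[24, 40], [-20, -32]].
Characteristic polynomial det(A - λI) = λ^2 + 8λ + 32 = 0.
Eigenvalues λ = -4 ± 4i (complex conjugate pair).
For λ=-4+4i: an eigenvector is (1,-1) - i(-3,2) = (1 + 3i, -1 - 2i).
A real fundamental pair from Re and Im of e^((-4+4i)t)v: X_1 = e^(-4t)(cos(4t)·(1,-1) + sin(4t)·(-3,2)), X_2 = e^(-4t)(sin(4t)·(1,-1) - cos(4t)·(-3,2)).
General solution: K_1X_1 + K_2X_2.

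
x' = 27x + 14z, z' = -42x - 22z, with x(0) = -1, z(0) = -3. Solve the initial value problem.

x(t) = -10e^(6t) + 9e^(-t), z(t) = 15e^(6t) - 18e^(-t)

Coefficient matrix A = [[27, 14], [-42, -22]].
Characteristic polynomial det(A - λI) = λ^2 - 5λ - 6 = 0.
Eigenvalues λ = -1, 6.
For λ=-1: (A-λI) row 1 is [28, 14], so an eigenvector is (1, -2).
For λ=6: (A-λI) row 1 is [21, 14], so an eigenvector is (-2, 3).
General solution: c_1e^(-t)(1,-2) + c_2e^(6t)(-2,3).
Applying x(0)=-1, z(0)=-3 gives c_1=9, c_2=5.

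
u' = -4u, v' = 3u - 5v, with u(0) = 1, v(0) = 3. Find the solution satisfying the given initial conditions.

Coefficient matrix A = [[-4, 0], [3, -5]].
Characteristic polynomial det(A - λI) = λ^2 + 9λ + 20 = 0.
Eigenvalues λ = -5, -4.
For λ=-5: (A-λI) row 1 is [1, 0], so an eigenvector is (0, 1).
For λ=-4: (A-λI) row 2 is [3, -1], so an eigenvector is (1, 3).
General solution: K_1e^(-5t)(0,1) + K_2e^(-4t)(1,3).
Applying u(0)=1, v(0)=3 gives K_1=0, K_2=1.

u(t) = e^(-4t), v(t) = 3e^(-4t)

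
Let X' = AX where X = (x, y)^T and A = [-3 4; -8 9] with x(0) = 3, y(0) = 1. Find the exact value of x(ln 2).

A = [[-3,4],[-8,9]]; eigenvalues λ = 5, 1.
Eigenvectors: (-1,-2) for λ=5, (-1,-1) for λ=1.
From the initial condition, c_1 = 2, c_2 = -5.
x(ln 2) = (2)(2^5)(-1) + (-5)(2^1)(-1) = -54.

-54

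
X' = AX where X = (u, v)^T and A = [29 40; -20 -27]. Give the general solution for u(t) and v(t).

Coefficient matrix A = [[29, 40], [-20, -27]].
Characteristic polynomial det(A - λI) = λ^2 - 2λ + 17 = 0.
Eigenvalues λ = 1 ± 4i (complex conjugate pair).
For λ=1+4i: an eigenvector is (1,-1) - i(-3,2) = (1 + 3i, -1 - 2i).
A real fundamental pair from Re and Im of e^((1+4i)t)v: X_1 = e^(t)(cos(4t)·(1,-1) + sin(4t)·(-3,2)), X_2 = e^(t)(sin(4t)·(1,-1) - cos(4t)·(-3,2)).
General solution: c_1X_1 + c_2X_2.

u(t) = -3c_1e^(t)sin(4t) + c_1e^(t)cos(4t) + c_2e^(t)sin(4t) + 3c_2e^(t)cos(4t), v(t) = 2c_1e^(t)sin(4t) - c_1e^(t)cos(4t) - c_2e^(t)sin(4t) - 2c_2e^(t)cos(4t)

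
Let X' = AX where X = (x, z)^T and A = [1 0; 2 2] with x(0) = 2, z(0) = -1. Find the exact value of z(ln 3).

A = [[1,0],[2,2]]; eigenvalues λ = 2, 1.
Eigenvectors: (0,-1) for λ=2, (-1,2) for λ=1.
From the initial condition, c_1 = -3, c_2 = -2.
z(ln 3) = (-3)(3^2)(-1) + (-2)(3^1)(2) = 15.

15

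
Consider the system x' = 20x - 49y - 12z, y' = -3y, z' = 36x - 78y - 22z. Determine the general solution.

Coefficient matrix A = [[20, -49, -12], [0, -3, 0], [36, -78, -22]].
det(A - λI) = 0 gives eigenvalues λ = -4, -3, 2.
For λ=-4: eigenvector (1,0,2).
For λ=-3: eigenvector (-1,1,-6).
For λ=2: eigenvector (-2,0,-3).
General solution: C_1e^(-4t)(1,0,2) + C_2e^(-3t)(-1,1,-6) + C_3e^(2t)(-2,0,-3).

x(t) = C_1e^(-4t) - C_2e^(-3t) - 2C_3e^(2t), y(t) = C_2e^(-3t), z(t) = 2C_1e^(-4t) - 6C_2e^(-3t) - 3C_3e^(2t)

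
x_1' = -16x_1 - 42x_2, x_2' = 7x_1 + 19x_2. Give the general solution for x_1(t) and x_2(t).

Coefficient matrix A = [[-16, -42], [7, 19]].
Characteristic polynomial det(A - λI) = λ^2 - 3λ - 10 = 0.
Eigenvalues λ = -2, 5.
For λ=-2: (A-λI) row 1 is [-14, -42], so an eigenvector is (3, -1).
For λ=5: (A-λI) row 1 is [-21, -42], so an eigenvector is (-2, 1).
General solution: c_1e^(-2t)(3,-1) + c_2e^(5t)(-2,1).

x_1(t) = 3c_1e^(-2t) - 2c_2e^(5t), x_2(t) = -c_1e^(-2t) + c_2e^(5t)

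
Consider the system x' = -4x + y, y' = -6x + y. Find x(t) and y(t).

Coefficient matrix A = [[-4, 1], [-6, 1]].
Characteristic polynomial det(A - λI) = λ^2 + 3λ + 2 = 0.
Eigenvalues λ = -1, -2.
For λ=-1: (A-λI) row 1 is [-3, 1], so an eigenvector is (1, 3).
For λ=-2: (A-λI) row 1 is [-2, 1], so an eigenvector is (1, 2).
General solution: c_1e^(-t)(1,3) + c_2e^(-2t)(1,2).

x(t) = c_1e^(-t) + c_2e^(-2t), y(t) = 3c_1e^(-t) + 2c_2e^(-2t)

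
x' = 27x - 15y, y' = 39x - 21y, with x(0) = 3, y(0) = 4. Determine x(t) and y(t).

x(t) = 4e^(3t)sin(3t) + 3e^(3t)cos(3t), y(t) = 7e^(3t)sin(3t) + 4e^(3t)cos(3t)

Coefficient matrix A = [[27, -15], [39, -21]].
Characteristic polynomial det(A - λI) = λ^2 - 6λ + 18 = 0.
Eigenvalues λ = 3 ± 3i (complex conjugate pair).
For λ=3+3i: an eigenvector is (-1,-2) - i(2,3) = (-1 - 2i, -2 - 3i).
A real fundamental pair from Re and Im of e^((3+3i)t)v: X_1 = e^(3t)(cos(3t)·(-1,-2) + sin(3t)·(2,3)), X_2 = e^(3t)(sin(3t)·(-1,-2) - cos(3t)·(2,3)).
General solution: C_1X_1 + C_2X_2.
Applying x(0)=3, y(0)=4 gives C_1=1, C_2=-2.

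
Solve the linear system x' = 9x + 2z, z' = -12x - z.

x(t) = -C_1e^(5t) + C_2e^(3t), z(t) = 2C_1e^(5t) - 3C_2e^(3t)

Coefficient matrix A = [[9, 2], [-12, -1]].
Characteristic polynomial det(A - λI) = λ^2 - 8λ + 15 = 0.
Eigenvalues λ = 5, 3.
For λ=5: (A-λI) row 1 is [4, 2], so an eigenvector is (-1, 2).
For λ=3: (A-λI) row 1 is [6, 2], so an eigenvector is (1, -3).
General solution: C_1e^(5t)(-1,2) + C_2e^(3t)(1,-3).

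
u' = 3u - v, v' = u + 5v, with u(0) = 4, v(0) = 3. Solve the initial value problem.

Coefficient matrix A = [[3, -1], [1, 5]].
Characteristic polynomial det(A - λI) = λ^2 - 8λ + 16 = 0.
Single eigenvalue λ = 4 with algebraic multiplicity 2.
Eigenvector v = (-1,1); generalized eigenvector w with (A-λI)w=v is (0,1).
General solution: e^(4t)[C_1·v + C_2·(t·v + w)].
Applying u(0)=4, v(0)=3 gives C_1=-4, C_2=7.

u(t) = -7te^(4t) + 4e^(4t), v(t) = 7te^(4t) + 3e^(4t)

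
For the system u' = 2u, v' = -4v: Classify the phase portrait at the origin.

A = [[2,0],[0,-4]]; det(A-λI) = λ^2 + 2λ - 8.
λ = -4, 2: opposite signs.

saddle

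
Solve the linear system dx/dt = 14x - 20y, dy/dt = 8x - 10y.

x(t) = K_1e^(2t)sin(4t) + 2K_1e^(2t)cos(4t) + 2K_2e^(2t)sin(4t) - K_2e^(2t)cos(4t), y(t) = K_1e^(2t)sin(4t) + K_1e^(2t)cos(4t) + K_2e^(2t)sin(4t) - K_2e^(2t)cos(4t)

Coefficient matrix A = [[14, -20], [8, -10]].
Characteristic polynomial det(A - λI) = λ^2 - 4λ + 20 = 0.
Eigenvalues λ = 2 ± 4i (complex conjugate pair).
For λ=2+4i: an eigenvector is (2,1) - i(1,1) = (2 - i, 1 - i).
A real fundamental pair from Re and Im of e^((2+4i)t)v: X_1 = e^(2t)(cos(4t)·(2,1) + sin(4t)·(1,1)), X_2 = e^(2t)(sin(4t)·(2,1) - cos(4t)·(1,1)).
General solution: K_1X_1 + K_2X_2.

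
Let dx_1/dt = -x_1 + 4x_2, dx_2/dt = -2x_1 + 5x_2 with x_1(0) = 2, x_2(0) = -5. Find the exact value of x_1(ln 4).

-712

A = [[-1,4],[-2,5]]; eigenvalues λ = 1, 3.
Eigenvectors: (2,1) for λ=1, (-1,-1) for λ=3.
From the initial condition, c_1 = 7, c_2 = 12.
x_1(ln 4) = (7)(4^1)(2) + (12)(4^3)(-1) = -712.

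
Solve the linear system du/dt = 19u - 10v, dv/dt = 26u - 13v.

Coefficient matrix A = [[19, -10], [26, -13]].
Characteristic polynomial det(A - λI) = λ^2 - 6λ + 13 = 0.
Eigenvalues λ = 3 ± 2i (complex conjugate pair).
For λ=3+2i: an eigenvector is (-2,-3) - i(-1,-2) = (-2 + i, -3 + 2i).
A real fundamental pair from Re and Im of e^((3+2i)t)v: X_1 = e^(3t)(cos(2t)·(-2,-3) + sin(2t)·(-1,-2)), X_2 = e^(3t)(sin(2t)·(-2,-3) - cos(2t)·(-1,-2)).
General solution: c_1X_1 + c_2X_2.

u(t) = -c_1e^(3t)sin(2t) - 2c_1e^(3t)cos(2t) - 2c_2e^(3t)sin(2t) + c_2e^(3t)cos(2t), v(t) = -2c_1e^(3t)sin(2t) - 3c_1e^(3t)cos(2t) - 3c_2e^(3t)sin(2t) + 2c_2e^(3t)cos(2t)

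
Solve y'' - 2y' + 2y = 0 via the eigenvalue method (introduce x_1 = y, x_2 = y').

Let x_1 = y, x_2 = y'. Then x_1' = x_2 and x_2' = -2x_1 + 2x_2.
A = [[0,1],[-2,2]]; det(A-λI) = λ^2 - 2λ + 2.
Eigenvalues λ = 1 ± i.

y(t) = C_1e^(t)cos(t) + C_2e^(t)sin(t)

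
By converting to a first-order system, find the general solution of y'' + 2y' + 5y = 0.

Let x_1 = y, x_2 = y'. Then x_1' = x_2 and x_2' = -5x_1 - 2x_2.
A = [[0,1],[-5,-2]]; det(A-λI) = λ^2 + 2λ + 5.
Eigenvalues λ = -1 ± 2i.

y(t) = K_1e^(-t)cos(2t) + K_2e^(-t)sin(2t)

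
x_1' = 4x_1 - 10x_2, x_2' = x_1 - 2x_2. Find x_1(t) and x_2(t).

x_1(t) = -3K_1e^(t)sin(t) - K_1e^(t)cos(t) - K_2e^(t)sin(t) + 3K_2e^(t)cos(t), x_2(t) = -K_1e^(t)sin(t) + K_2e^(t)cos(t)

Coefficient matrix A = [[4, -10], [1, -2]].
Characteristic polynomial det(A - λI) = λ^2 - 2λ + 2 = 0.
Eigenvalues λ = 1 ± i (complex conjugate pair).
For λ=1+i: an eigenvector is (-1,0) - i(-3,-1) = (-1 + 3i, 0 + i).
A real fundamental pair from Re and Im of e^((1+i)t)v: X_1 = e^(t)(cos(t)·(-1,0) + sin(t)·(-3,-1)), X_2 = e^(t)(sin(t)·(-1,0) - cos(t)·(-3,-1)).
General solution: K_1X_1 + K_2X_2.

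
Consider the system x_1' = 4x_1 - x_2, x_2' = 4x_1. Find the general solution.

Coefficient matrix A = [[4, -1], [4, 0]].
Characteristic polynomial det(A - λI) = λ^2 - 4λ + 4 = 0.
Single eigenvalue λ = 2 with algebraic multiplicity 2.
Eigenvector v = (1,2); generalized eigenvector w with (A-λI)w=v is (-1,-3).
General solution: e^(2t)[K_1·v + K_2·(t·v + w)].

x_1(t) = K_1e^(2t) + K_2te^(2t) - K_2e^(2t), x_2(t) = 2K_1e^(2t) + 2K_2te^(2t) - 3K_2e^(2t)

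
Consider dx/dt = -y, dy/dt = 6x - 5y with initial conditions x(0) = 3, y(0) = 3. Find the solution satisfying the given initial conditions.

x(t) = 6e^(-2t) - 3e^(-3t), y(t) = 12e^(-2t) - 9e^(-3t)

Coefficient matrix A = [[0, -1], [6, -5]].
Characteristic polynomial det(A - λI) = λ^2 + 5λ + 6 = 0.
Eigenvalues λ = -3, -2.
For λ=-3: (A-λI) row 1 is [3, -1], so an eigenvector is (1, 3).
For λ=-2: (A-λI) row 1 is [2, -1], so an eigenvector is (1, 2).
General solution: K_1e^(-3t)(1,3) + K_2e^(-2t)(1,2).
Applying x(0)=3, y(0)=3 gives K_1=-3, K_2=6.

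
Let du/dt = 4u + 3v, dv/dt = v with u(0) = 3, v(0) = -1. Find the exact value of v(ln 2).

A = [[4,3],[0,1]]; eigenvalues λ = 1, 4.
Eigenvectors: (-1,1) for λ=1, (-1,0) for λ=4.
From the initial condition, c_1 = -1, c_2 = -2.
v(ln 2) = (-1)(2^1)(1) + (-2)(2^4)(0) = -2.

-2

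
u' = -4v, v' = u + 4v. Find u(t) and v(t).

Coefficient matrix A = [[0, -4], [1, 4]].
Characteristic polynomial det(A - λI) = λ^2 - 4λ + 4 = 0.
Single eigenvalue λ = 2 with algebraic multiplicity 2.
Eigenvector v = (2,-1); generalized eigenvector w with (A-λI)w=v is (-3,1).
General solution: e^(2t)[c_1·v + c_2·(t·v + w)].

u(t) = 2c_1e^(2t) + 2c_2te^(2t) - 3c_2e^(2t), v(t) = -c_1e^(2t) - c_2te^(2t) + c_2e^(2t)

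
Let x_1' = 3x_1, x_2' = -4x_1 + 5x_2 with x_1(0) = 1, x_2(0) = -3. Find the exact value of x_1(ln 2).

A = [[3,0],[-4,5]]; eigenvalues λ = 5, 3.
Eigenvectors: (0,1) for λ=5, (-1,-2) for λ=3.
From the initial condition, c_1 = -5, c_2 = -1.
x_1(ln 2) = (-5)(2^5)(0) + (-1)(2^3)(-1) = 8.

8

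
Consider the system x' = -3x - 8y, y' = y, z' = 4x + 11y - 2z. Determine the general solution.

x(t) = K_1e^(-3t) - 2K_2e^(t), y(t) = K_2e^(t), z(t) = -4K_1e^(-3t) + K_2e^(t) + K_3e^(-2t)

Coefficient matrix A = [[-3, -8, 0], [0, 1, 0], [4, 11, -2]].
det(A - λI) = 0 gives eigenvalues λ = -3, 1, -2.
For λ=-3: eigenvector (1,0,-4).
For λ=1: eigenvector (-2,1,1).
For λ=-2: eigenvector (0,0,1).
General solution: K_1e^(-3t)(1,0,-4) + K_2e^(t)(-2,1,1) + K_3e^(-2t)(0,0,1).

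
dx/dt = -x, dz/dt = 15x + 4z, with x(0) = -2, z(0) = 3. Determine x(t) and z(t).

Coefficient matrix A = [[-1, 0], [15, 4]].
Characteristic polynomial det(A - λI) = λ^2 - 3λ - 4 = 0.
Eigenvalues λ = -1, 4.
For λ=-1: (A-λI) row 2 is [15, 5], so an eigenvector is (-1, 3).
For λ=4: (A-λI) row 1 is [-5, 0], so an eigenvector is (0, -1).
General solution: c_1e^(-t)(-1,3) + c_2e^(4t)(0,-1).
Applying x(0)=-2, z(0)=3 gives c_1=2, c_2=3.

x(t) = -2e^(-t), z(t) = -3e^(4t) + 6e^(-t)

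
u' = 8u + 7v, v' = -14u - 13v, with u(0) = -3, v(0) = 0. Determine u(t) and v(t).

Coefficient matrix A = [[8, 7], [-14, -13]].
Characteristic polynomial det(A - λI) = λ^2 + 5λ - 6 = 0.
Eigenvalues λ = -6, 1.
For λ=-6: (A-λI) row 1 is [14, 7], so an eigenvector is (-1, 2).
For λ=1: (A-λI) row 1 is [7, 7], so an eigenvector is (-1, 1).
General solution: K_1e^(-6t)(-1,2) + K_2e^(t)(-1,1).
Applying u(0)=-3, v(0)=0 gives K_1=-3, K_2=6.

u(t) = -6e^(t) + 3e^(-6t), v(t) = 6e^(t) - 6e^(-6t)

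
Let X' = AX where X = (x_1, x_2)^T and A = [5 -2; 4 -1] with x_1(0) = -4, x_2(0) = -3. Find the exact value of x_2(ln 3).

-129

A = [[5,-2],[4,-1]]; eigenvalues λ = 1, 3.
Eigenvectors: (1,2) for λ=1, (-1,-1) for λ=3.
From the initial condition, c_1 = 1, c_2 = 5.
x_2(ln 3) = (1)(3^1)(2) + (5)(3^3)(-1) = -129.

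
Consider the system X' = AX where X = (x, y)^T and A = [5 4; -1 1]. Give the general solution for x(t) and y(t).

Coefficient matrix A = [[5, 4], [-1, 1]].
Characteristic polynomial det(A - λI) = λ^2 - 6λ + 9 = 0.
Single eigenvalue λ = 3 with algebraic multiplicity 2.
Eigenvector v = (-2,1); generalized eigenvector w with (A-λI)w=v is (-1,0).
General solution: e^(3t)[c_1·v + c_2·(t·v + w)].

x(t) = -2c_1e^(3t) - 2c_2te^(3t) - c_2e^(3t), y(t) = c_1e^(3t) + c_2te^(3t)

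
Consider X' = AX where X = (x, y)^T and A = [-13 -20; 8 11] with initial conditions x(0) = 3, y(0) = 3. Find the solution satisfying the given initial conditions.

Coefficient matrix A = [[-13, -20], [8, 11]].
Characteristic polynomial det(A - λI) = λ^2 + 2λ + 17 = 0.
Eigenvalues λ = -1 ± 4i (complex conjugate pair).
For λ=-1+4i: an eigenvector is (-1,1) - i(-2,1) = (-1 + 2i, 1 - i).
A real fundamental pair from Re and Im of e^((-1+4i)t)v: X_1 = e^(-t)(cos(4t)·(-1,1) + sin(4t)·(-2,1)), X_2 = e^(-t)(sin(4t)·(-1,1) - cos(4t)·(-2,1)).
General solution: C_1X_1 + C_2X_2.
Applying x(0)=3, y(0)=3 gives C_1=9, C_2=6.

x(t) = -24e^(-t)sin(4t) + 3e^(-t)cos(4t), y(t) = 15e^(-t)sin(4t) + 3e^(-t)cos(4t)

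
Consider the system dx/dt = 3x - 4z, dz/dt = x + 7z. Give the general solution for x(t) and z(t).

Coefficient matrix A = [[3, -4], [1, 7]].
Characteristic polynomial det(A - λI) = λ^2 - 10λ + 25 = 0.
Single eigenvalue λ = 5 with algebraic multiplicity 2.
Eigenvector v = (2,-1); generalized eigenvector w with (A-λI)w=v is (1,-1).
General solution: e^(5t)[c_1·v + c_2·(t·v + w)].

x(t) = 2c_1e^(5t) + 2c_2te^(5t) + c_2e^(5t), z(t) = -c_1e^(5t) - c_2te^(5t) - c_2e^(5t)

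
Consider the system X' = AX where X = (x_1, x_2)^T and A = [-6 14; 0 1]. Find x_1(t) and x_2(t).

x_1(t) = 2C_1e^(t) - C_2e^(-6t), x_2(t) = C_1e^(t)

Coefficient matrix A = [[-6, 14], [0, 1]].
Characteristic polynomial det(A - λI) = λ^2 + 5λ - 6 = 0.
Eigenvalues λ = 1, -6.
For λ=1: (A-λI) row 1 is [-7, 14], so an eigenvector is (2, 1).
For λ=-6: (A-λI) row 1 is [0, 14], so an eigenvector is (-1, 0).
General solution: C_1e^(t)(2,1) + C_2e^(-6t)(-1,0).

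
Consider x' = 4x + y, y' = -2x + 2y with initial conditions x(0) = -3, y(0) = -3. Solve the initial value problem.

Coefficient matrix A = [[4, 1], [-2, 2]].
Characteristic polynomial det(A - λI) = λ^2 - 6λ + 10 = 0.
Eigenvalues λ = 3 ± i (complex conjugate pair).
For λ=3+i: an eigenvector is (0,-1) - i(-1,1) = (0 + i, -1 - i).
A real fundamental pair from Re and Im of e^((3+i)t)v: X_1 = e^(3t)(cos(t)·(0,-1) + sin(t)·(-1,1)), X_2 = e^(3t)(sin(t)·(0,-1) - cos(t)·(-1,1)).
General solution: c_1X_1 + c_2X_2.
Applying x(0)=-3, y(0)=-3 gives c_1=6, c_2=-3.

x(t) = -6e^(3t)sin(t) - 3e^(3t)cos(t), y(t) = 9e^(3t)sin(t) - 3e^(3t)cos(t)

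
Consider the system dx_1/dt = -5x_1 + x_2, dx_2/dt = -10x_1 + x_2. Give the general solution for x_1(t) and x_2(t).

Coefficient matrix A = [[-5, 1], [-10, 1]].
Characteristic polynomial det(A - λI) = λ^2 + 4λ + 5 = 0.
Eigenvalues λ = -2 ± i (complex conjugate pair).
For λ=-2+i: an eigenvector is (1,3) - i(0,-1) = (1, 3 + i).
A real fundamental pair from Re and Im of e^((-2+i)t)v: X_1 = e^(-2t)(cos(t)·(1,3) + sin(t)·(0,-1)), X_2 = e^(-2t)(sin(t)·(1,3) - cos(t)·(0,-1)).
General solution: c_1X_1 + c_2X_2.

x_1(t) = c_1e^(-2t)cos(t) + c_2e^(-2t)sin(t), x_2(t) = -c_1e^(-2t)sin(t) + 3c_1e^(-2t)cos(t) + 3c_2e^(-2t)sin(t) + c_2e^(-2t)cos(t)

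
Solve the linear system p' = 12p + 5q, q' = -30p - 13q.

Coefficient matrix A = [[12, 5], [-30, -13]].
Characteristic polynomial det(A - λI) = λ^2 + λ - 6 = 0.
Eigenvalues λ = -3, 2.
For λ=-3: (A-λI) row 1 is [15, 5], so an eigenvector is (-1, 3).
For λ=2: (A-λI) row 1 is [10, 5], so an eigenvector is (-1, 2).
General solution: K_1e^(-3t)(-1,3) + K_2e^(2t)(-1,2).

p(t) = -K_1e^(-3t) - K_2e^(2t), q(t) = 3K_1e^(-3t) + 2K_2e^(2t)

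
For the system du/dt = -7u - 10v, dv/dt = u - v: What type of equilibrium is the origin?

A = [[-7,-10],[1,-1]]; det(A-λI) = λ^2 + 8λ + 17.
λ = -4 ± i: negative real part.

stable spiral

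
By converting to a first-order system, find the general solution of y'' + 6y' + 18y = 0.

Let x_1 = y, x_2 = y'. Then x_1' = x_2 and x_2' = -18x_1 - 6x_2.
A = [[0,1],[-18,-6]]; det(A-λI) = λ^2 + 6λ + 18.
Eigenvalues λ = -3 ± 3i.

y(t) = K_1e^(-3t)cos(3t) + K_2e^(-3t)sin(3t)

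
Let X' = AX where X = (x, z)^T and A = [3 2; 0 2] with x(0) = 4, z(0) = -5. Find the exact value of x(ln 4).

A = [[3,2],[0,2]]; eigenvalues λ = 2, 3.
Eigenvectors: (2,-1) for λ=2, (-1,0) for λ=3.
From the initial condition, c_1 = 5, c_2 = 6.
x(ln 4) = (5)(4^2)(2) + (6)(4^3)(-1) = -224.

-224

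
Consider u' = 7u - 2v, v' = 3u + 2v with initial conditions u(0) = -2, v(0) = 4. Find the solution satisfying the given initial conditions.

Coefficient matrix A = [[7, -2], [3, 2]].
Characteristic polynomial det(A - λI) = λ^2 - 9λ + 20 = 0.
Eigenvalues λ = 5, 4.
For λ=5: (A-λI) row 1 is [2, -2], so an eigenvector is (-1, -1).
For λ=4: (A-λI) row 1 is [3, -2], so an eigenvector is (-2, -3).
General solution: c_1e^(5t)(-1,-1) + c_2e^(4t)(-2,-3).
Applying u(0)=-2, v(0)=4 gives c_1=14, c_2=-6.

u(t) = -14e^(5t) + 12e^(4t), v(t) = -14e^(5t) + 18e^(4t)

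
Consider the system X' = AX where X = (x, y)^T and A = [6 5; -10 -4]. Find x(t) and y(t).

x(t) = -c_1e^(t)cos(5t) - c_2e^(t)sin(5t), y(t) = c_1e^(t)sin(5t) + c_1e^(t)cos(5t) + c_2e^(t)sin(5t) - c_2e^(t)cos(5t)

Coefficient matrix A = [[6, 5], [-10, -4]].
Characteristic polynomial det(A - λI) = λ^2 - 2λ + 26 = 0.
Eigenvalues λ = 1 ± 5i (complex conjugate pair).
For λ=1+5i: an eigenvector is (-1,1) - i(0,1) = (-1, 1 - i).
A real fundamental pair from Re and Im of e^((1+5i)t)v: X_1 = e^(t)(cos(5t)·(-1,1) + sin(5t)·(0,1)), X_2 = e^(t)(sin(5t)·(-1,1) - cos(5t)·(0,1)).
General solution: c_1X_1 + c_2X_2.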